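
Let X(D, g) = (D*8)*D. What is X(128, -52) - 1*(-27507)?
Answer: 158579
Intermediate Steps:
X(D, g) = 8*D**2 (X(D, g) = (8*D)*D = 8*D**2)
X(128, -52) - 1*(-27507) = 8*128**2 - 1*(-27507) = 8*16384 + 27507 = 131072 + 27507 = 158579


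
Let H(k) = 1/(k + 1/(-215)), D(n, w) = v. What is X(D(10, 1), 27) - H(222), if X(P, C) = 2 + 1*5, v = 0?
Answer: 333888/47729 ≈ 6.9955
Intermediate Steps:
D(n, w) = 0
H(k) = 1/(-1/215 + k) (H(k) = 1/(k - 1/215) = 1/(-1/215 + k))
X(P, C) = 7 (X(P, C) = 2 + 5 = 7)
X(D(10, 1), 27) - H(222) = 7 - 215/(-1 + 215*222) = 7 - 215/(-1 + 47730) = 7 - 215/47729 = 333888/47729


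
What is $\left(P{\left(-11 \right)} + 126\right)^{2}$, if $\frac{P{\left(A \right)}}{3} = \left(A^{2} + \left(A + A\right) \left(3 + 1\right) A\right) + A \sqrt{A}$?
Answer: $11500470 - 223938 i \sqrt{11} \approx 1.15 \cdot 10^{7} - 7.4272 \cdot 10^{5} i$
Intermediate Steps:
$P{\left(A \right)} = 3 A^{\frac{3}{2}} + 27 A^{2}$ ($P{\left(A \right)} = 3 \left(\left(A^{2} + \left(A + A\right) \left(3 + 1\right) A\right) + A \sqrt{A}\right) = 3 \left(\left(A^{2} + 2 A 4 A\right) + A^{\frac{3}{2}}\right) = 3 \left(\left(A^{2} + 8 A A\right) + A^{\frac{3}{2}}\right) = 3 \left(\left(A^{2} + 8 A^{2}\right) + A^{\frac{3}{2}}\right) = 3 \left(9 A^{2} + A^{\frac{3}{2}}\right) = 3 \left(A^{\frac{3}{2}} + 9 A^{2}\right) = 3 A^{\frac{3}{2}} + 27 A^{2}$)
$\left(P{\left(-11 \right)} + 126\right)^{2} = \left(\left(3 \left(-11\right)^{\frac{3}{2}} + 27 \left(-11\right)^{2}\right) + 126\right)^{2} = \left(\left(3 \left(- 11 i \sqrt{11}\right) + 27 \cdot 121\right) + 126\right)^{2} = \left(\left(- 33 i \sqrt{11} + 3267\right) + 126\right)^{2} = \left(\left(3267 - 33 i \sqrt{11}\right) + 126\right)^{2} = \left(3393 - 33 i \sqrt{11}\right)^{2}$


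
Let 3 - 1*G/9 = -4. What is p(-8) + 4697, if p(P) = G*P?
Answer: 4193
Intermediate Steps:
G = 63 (G = 27 - 9*(-4) = 27 + 36 = 63)
p(P) = 63*P
p(-8) + 4697 = 63*(-8) + 4697 = -504 + 4697 = 4193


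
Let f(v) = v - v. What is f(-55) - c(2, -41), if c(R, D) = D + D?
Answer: 82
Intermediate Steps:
c(R, D) = 2*D
f(v) = 0
f(-55) - c(2, -41) = 0 - 2*(-41) = 0 - 1*(-82) = 0 + 82 = 82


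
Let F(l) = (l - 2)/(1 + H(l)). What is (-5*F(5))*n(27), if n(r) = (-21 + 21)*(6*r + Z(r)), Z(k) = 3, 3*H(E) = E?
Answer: 0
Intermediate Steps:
H(E) = E/3
F(l) = (-2 + l)/(1 + l/3) (F(l) = (l - 2)/(1 + l/3) = (-2 + l)/(1 + l/3))
n(r) = 0 (n(r) = (-21 + 21)*(6*r + 3) = 0*(3 + 6*r) = 0)
(-5*F(5))*n(27) = -15*(-2 + 5)/(3 + 5)*0 = -15*3/8*0 = -5*9/8*0 = -45/8*0 = 0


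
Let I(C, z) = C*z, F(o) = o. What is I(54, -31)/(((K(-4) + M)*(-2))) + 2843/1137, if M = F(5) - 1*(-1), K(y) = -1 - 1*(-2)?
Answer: 971570/7959 ≈ 122.07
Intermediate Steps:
K(y) = 1 (K(y) = -1 + 2 = 1)
M = 6 (M = 5 - 1*(-1) = 5 + 1 = 6)
I(54, -31)/(((K(-4) + M)*(-2))) + 2843/1137 = (54*(-31))/(((1 + 6)*(-2))) + 2843/1137 = -1674/(7*(-2)) + 2843*(1/1137) = -1674/(-14) + 2843/1137 = -1674*(-1/14) + 2843/1137 = 837/7 + 2843/1137 = 971570/7959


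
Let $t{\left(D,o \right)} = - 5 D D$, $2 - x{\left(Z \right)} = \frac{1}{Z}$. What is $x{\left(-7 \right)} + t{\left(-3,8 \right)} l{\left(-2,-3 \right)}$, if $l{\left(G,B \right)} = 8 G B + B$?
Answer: $- \frac{14160}{7} \approx -2022.9$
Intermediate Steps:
$x{\left(Z \right)} = 2 - \frac{1}{Z}$
$t{\left(D,o \right)} = - 5 D^{2}$
$l{\left(G,B \right)} = B + 8 B G$ ($l{\left(G,B \right)} = 8 B G + B = B + 8 B G$)
$x{\left(-7 \right)} + t{\left(-3,8 \right)} l{\left(-2,-3 \right)} = \left(2 - \frac{1}{-7}\right) + - 5 \left(-3\right)^{2} \left(- 3 \left(1 + 8 \left(-2\right)\right)\right) = \left(2 - - \frac{1}{7}\right) + \left(-5\right) 9 \left(- 3 \left(1 - 16\right)\right) = \left(2 + \frac{1}{7}\right) - 45 \left(\left(-3\right) \left(-15\right)\right) = \frac{15}{7} - 2025 = - \frac{14160}{7}$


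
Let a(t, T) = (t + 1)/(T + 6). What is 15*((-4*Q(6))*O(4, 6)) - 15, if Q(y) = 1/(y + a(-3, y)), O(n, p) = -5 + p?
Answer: -177/7 ≈ -25.286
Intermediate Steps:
a(t, T) = (1 + t)/(6 + T)
Q(y) = 1/(y - 2/(6 + y)) (Q(y) = 1/(y + (1 - 3)/(6 + y)) = 1/(y - 2/(6 + y)))
15*((-4*Q(6))*O(4, 6)) - 15 = 15*((-4*(6 + 6)/(-2 + 6*(6 + 6)))*(-5 + 6)) - 15 = 15*(-4*12/(-2 + 6*12)*1) - 15 = 15*(-4*12/(-2 + 72)*1) - 15 = 15*(-4*12/70*1) - 15 = 15*(-2*12/35*1) - 15 = 15*(-4*6/35*1) - 15 = 15*(-24/35*1) - 15 = 15*(-24/35) - 15 = -72/7 - 15 = -177/7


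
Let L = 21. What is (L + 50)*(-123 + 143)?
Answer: 1420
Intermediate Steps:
(L + 50)*(-123 + 143) = (21 + 50)*(-123 + 143) = 71*20 = 1420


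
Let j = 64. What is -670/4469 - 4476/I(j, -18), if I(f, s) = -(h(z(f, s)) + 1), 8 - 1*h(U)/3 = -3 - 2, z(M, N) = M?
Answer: 4994111/44690 ≈ 111.75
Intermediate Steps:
h(U) = 39 (h(U) = 24 - 3*(-3 - 2) = 24 - 3*(-5) = 24 + 15 = 39)
I(f, s) = -40 (I(f, s) = -(39 + 1) = -1*40 = -40)
-670/4469 - 4476/I(j, -18) = -670/4469 - 4476/(-40) = -670*1/4469 - 4476*(-1/40) = -670/4469 + 1119/10 = 4994111/44690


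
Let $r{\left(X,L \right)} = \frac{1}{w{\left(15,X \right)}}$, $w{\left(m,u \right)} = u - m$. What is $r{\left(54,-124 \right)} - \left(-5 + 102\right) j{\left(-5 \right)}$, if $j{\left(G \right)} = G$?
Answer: $\frac{18916}{39} \approx 485.03$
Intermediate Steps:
$r{\left(X,L \right)} = \frac{1}{-15 + X}$ ($r{\left(X,L \right)} = \frac{1}{X - 15} = \frac{1}{-15 + X}$)
$r{\left(54,-124 \right)} - \left(-5 + 102\right) j{\left(-5 \right)} = \frac{1}{-15 + 54} - \left(-5 + 102\right) \left(-5\right) = \frac{1}{39} - 97 \left(-5\right) = \frac{1}{39} - -485 = \frac{1}{39} + 485 = \frac{18916}{39}$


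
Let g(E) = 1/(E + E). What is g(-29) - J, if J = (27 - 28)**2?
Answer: -59/58 ≈ -1.0172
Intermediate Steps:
g(E) = 1/(2*E)
J = 1 (J = (-1)**2 = 1)
g(-29) - J = (1/2)/(-29) - 1*1 = (1/2)*(-1/29) - 1 = -1/58 - 1 = -59/58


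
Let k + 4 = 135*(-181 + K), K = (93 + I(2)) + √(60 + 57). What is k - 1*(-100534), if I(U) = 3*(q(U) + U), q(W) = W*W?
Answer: 91080 + 405*√13 ≈ 92540.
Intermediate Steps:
q(W) = W²
I(U) = 3*U + 3*U² (I(U) = 3*(U² + U) = 3*(U + U²) = 3*U + 3*U²)
K = 111 + 3*√13 (K = (93 + 3*2*(1 + 2)) + √(60 + 57) = (93 + 3*2*3) + √117 = (93 + 18) + 3*√13 = 111 + 3*√13 ≈ 121.82)
k = -9454 + 405*√13 (k = -4 + 135*(-181 + (111 + 3*√13)) = -4 + 135*(-70 + 3*√13) = -4 + (-9450 + 405*√13) = -9454 + 405*√13 ≈ -7993.8)
k - 1*(-100534) = (-9454 + 405*√13) - 1*(-100534) = (-9454 + 405*√13) + 100534 = 91080 + 405*√13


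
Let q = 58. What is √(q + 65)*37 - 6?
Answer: -6 + 37*√123 ≈ 404.35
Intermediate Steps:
√(q + 65)*37 - 6 = √(58 + 65)*37 - 6 = √123*37 - 6 = 37*√123 - 6 = -6 + 37*√123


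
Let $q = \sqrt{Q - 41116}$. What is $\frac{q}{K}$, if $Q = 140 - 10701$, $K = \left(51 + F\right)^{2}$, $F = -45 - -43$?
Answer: $\frac{i \sqrt{51677}}{2401} \approx 0.09468 i$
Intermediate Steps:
$F = -2$ ($F = -45 + 43 = -2$)
$K = 2401$ ($K = \left(51 - 2\right)^{2} = 49^{2} = 2401$)
$Q = -10561$ ($Q = 140 - 10701 = -10561$)
$q = i \sqrt{51677}$ ($q = \sqrt{-10561 - 41116} = \sqrt{-51677} = i \sqrt{51677} \approx 227.33 i$)
$\frac{q}{K} = \frac{i \sqrt{51677}}{2401}$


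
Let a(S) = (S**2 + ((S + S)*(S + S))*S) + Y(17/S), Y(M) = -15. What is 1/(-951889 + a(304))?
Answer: 1/111518368 ≈ 8.9671e-9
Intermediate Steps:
a(S) = -15 + S**2 + 4*S**3 (a(S) = (S**2 + ((S + S)*(S + S))*S) - 15 = (S**2 + ((2*S)*(2*S))*S) - 15 = (S**2 + (4*S**2)*S) - 15 = (S**2 + 4*S**3) - 15 = -15 + S**2 + 4*S**3)
1/(-951889 + a(304)) = 1/(-951889 + (-15 + 304**2 + 4*304**3)) = 1/(-951889 + (-15 + 92416 + 4*28094464)) = 1/(-951889 + (-15 + 92416 + 112377856)) = 1/(-951889 + 112470257) = 1/111518368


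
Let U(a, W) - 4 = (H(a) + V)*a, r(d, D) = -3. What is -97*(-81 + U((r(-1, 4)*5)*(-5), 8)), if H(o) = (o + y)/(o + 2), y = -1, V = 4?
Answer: -2203937/77 ≈ -28623.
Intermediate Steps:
H(o) = (-1 + o)/(2 + o) (H(o) = (o - 1)/(o + 2) = (-1 + o)/(2 + o))
U(a, W) = 4 + a*(4 + (-1 + a)/(2 + a)) (U(a, W) = 4 + ((-1 + a)/(2 + a) + 4)*a = 4 + (4 + (-1 + a)/(2 + a))*a = 4 + a*(4 + (-1 + a)/(2 + a)))
-97*(-81 + U((r(-1, 4)*5)*(-5), 8)) = -97*(-81 + (8 + 5*(-3*5*(-5))² + 11*(-3*5*(-5)))/(2 - 3*5*(-5))) = -97*(-81 + (8 + 5*(-15*(-5))² + 11*(-15*(-5)))/(2 - 15*(-5))) = -97*(-81 + (8 + 5*75² + 11*75)/(2 + 75)) = -97*(-81 + (8 + 5*5625 + 825)/77) = -97*(-81 + (8 + 28125 + 825)/77) = -97*(-81 + (1/77)*28958) = -97*(-81 + 28958/77) = -97*22721/77 = -2203937/77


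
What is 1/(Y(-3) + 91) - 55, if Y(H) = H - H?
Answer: -5004/91 ≈ -54.989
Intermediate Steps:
Y(H) = 0
1/(Y(-3) + 91) - 55 = 1/(0 + 91) - 55 = 1/91 - 55 = -5004/91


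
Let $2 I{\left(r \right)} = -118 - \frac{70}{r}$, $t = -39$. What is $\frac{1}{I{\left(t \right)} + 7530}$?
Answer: $\frac{39}{291404} \approx 0.00013383$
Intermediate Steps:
$I{\left(r \right)} = -59 - \frac{35}{r}$ ($I{\left(r \right)} = \frac{-118 - \frac{70}{r}}{2} = -59 - \frac{35}{r}$)
$\frac{1}{I{\left(t \right)} + 7530} = \frac{1}{\left(-59 - \frac{35}{-39}\right) + 7530} = \frac{1}{\left(-59 - - \frac{35}{39}\right) + 7530} = \frac{1}{\left(-59 + \frac{35}{39}\right) + 7530} = \frac{1}{- \frac{2266}{39} + 7530} = \frac{1}{\frac{291404}{39}} = \frac{39}{291404}$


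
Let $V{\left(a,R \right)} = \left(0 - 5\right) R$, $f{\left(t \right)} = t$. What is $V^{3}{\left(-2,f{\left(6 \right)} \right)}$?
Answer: $-27000$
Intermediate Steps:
$V{\left(a,R \right)} = - 5 R$
$V^{3}{\left(-2,f{\left(6 \right)} \right)} = \left(\left(-5\right) 6\right)^{3} = \left(-30\right)^{3} = -27000$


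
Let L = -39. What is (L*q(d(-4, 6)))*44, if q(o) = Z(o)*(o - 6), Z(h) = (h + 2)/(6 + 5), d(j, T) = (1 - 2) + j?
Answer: -5148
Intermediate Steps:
d(j, T) = -1 + j
Z(h) = 2/11 + h/11 (Z(h) = (2 + h)/11 = (2 + h)*(1/11) = 2/11 + h/11)
q(o) = (-6 + o)*(2/11 + o/11) (q(o) = (2/11 + o/11)*(o - 6) = (2/11 + o/11)*(-6 + o) = (-6 + o)*(2/11 + o/11))
(L*q(d(-4, 6)))*44 = -39*(-6 + (-1 - 4))*(2 + (-1 - 4))/11*44 = -39*(-6 - 5)*(2 - 5)/11*44 = -39*(-11)*(-3)/11*44 = -39*3*44 = -117*44 = -5148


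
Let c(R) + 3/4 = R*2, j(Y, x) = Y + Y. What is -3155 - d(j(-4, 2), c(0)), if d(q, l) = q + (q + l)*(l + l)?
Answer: -25281/8 ≈ -3160.1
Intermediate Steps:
j(Y, x) = 2*Y
c(R) = -¾ + 2*R (c(R) = -¾ + R*2 = -¾ + 2*R)
d(q, l) = q + 2*l*(l + q) (d(q, l) = q + (l + q)*(2*l) = q + 2*l*(l + q))
-3155 - d(j(-4, 2), c(0)) = -3155 - (2*(-4) + 2*(-¾ + 2*0)² + 2*(-¾ + 2*0)*(2*(-4))) = -3155 - (-8 + 2*(-¾ + 0)² + 2*(-¾ + 0)*(-8)) = -3155 - (-8 + 2*(-¾)² + 2*(-¾)*(-8)) = -3155 - (-8 + 2*(9/16) + 12) = -3155 - (-8 + 9/8 + 12) = -3155 - 1*41/8 = -3155 - 41/8 = -25281/8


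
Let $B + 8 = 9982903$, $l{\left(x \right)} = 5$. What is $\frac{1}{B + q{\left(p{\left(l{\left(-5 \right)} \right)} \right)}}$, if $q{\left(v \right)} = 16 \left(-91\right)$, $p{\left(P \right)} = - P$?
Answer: $\frac{1}{9981439} \approx 1.0019 \cdot 10^{-7}$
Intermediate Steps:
$q{\left(v \right)} = -1456$
$B = 9982895$ ($B = -8 + 9982903 = 9982895$)
$\frac{1}{B + q{\left(p{\left(l{\left(-5 \right)} \right)} \right)}} = \frac{1}{9982895 - 1456} = \frac{1}{9981439}$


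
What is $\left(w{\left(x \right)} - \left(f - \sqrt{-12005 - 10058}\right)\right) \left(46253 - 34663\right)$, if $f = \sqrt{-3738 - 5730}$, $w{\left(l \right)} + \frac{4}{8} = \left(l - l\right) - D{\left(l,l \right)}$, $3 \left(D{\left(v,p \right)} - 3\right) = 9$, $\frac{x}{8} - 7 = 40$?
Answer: $-75335 - 69540 i \sqrt{263} + 11590 i \sqrt{22063} \approx -75335.0 + 5.9379 \cdot 10^{5} i$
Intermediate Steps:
$x = 376$ ($x = 56 + 8 \cdot 40 = 56 + 320 = 376$)
$D{\left(v,p \right)} = 6$ ($D{\left(v,p \right)} = 3 + \frac{1}{3} \cdot 9 = 3 + 3 = 6$)
$w{\left(l \right)} = - \frac{13}{2}$ ($w{\left(l \right)} = - \frac{1}{2} + \left(\left(l - l\right) - 6\right) = - \frac{1}{2} + \left(0 - 6\right) = - \frac{1}{2} - 6 = - \frac{13}{2}$)
$f = 6 i \sqrt{263}$ ($f = \sqrt{-9468} = 6 i \sqrt{263} \approx 97.304 i$)
$\left(w{\left(x \right)} - \left(f - \sqrt{-12005 - 10058}\right)\right) \left(46253 - 34663\right) = \left(- \frac{13}{2} - \left(- \sqrt{-12005 - 10058} + 6 i \sqrt{263}\right)\right) \left(46253 - 34663\right) = \left(- \frac{13}{2} + \left(\sqrt{-22063} - 6 i \sqrt{263}\right)\right) 11590 = \left(- \frac{13}{2} + \left(i \sqrt{22063} - 6 i \sqrt{263}\right)\right) 11590 = \left(- \frac{13}{2} + i \sqrt{22063} - 6 i \sqrt{263}\right) 11590 = -75335 - 69540 i \sqrt{263} + 11590 i \sqrt{22063}$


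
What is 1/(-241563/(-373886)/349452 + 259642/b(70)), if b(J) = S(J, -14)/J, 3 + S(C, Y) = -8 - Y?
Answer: 43551736824/263850067890744041 ≈ 1.6506e-7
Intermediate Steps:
S(C, Y) = -11 - Y (S(C, Y) = -3 + (-8 - Y) = -11 - Y)
b(J) = 3/J (b(J) = (-11 - 1*(-14))/J = (-11 + 14)/J = 3/J)
1/(-241563/(-373886)/349452 + 259642/b(70)) = 1/(-241563/(-373886)/349452 + 259642/((3/70))) = 1/(-241563*(-1/373886)*(1/349452) + 259642/((3*(1/70)))) = 1/((241563/373886)*(1/349452) + 259642/(3/70)) = 1/(80521/43551736824 + 259642*(70/3)) = 1/(80521/43551736824 + 18174940/3) = 1/(263850067890744041/43551736824) = 43551736824/263850067890744041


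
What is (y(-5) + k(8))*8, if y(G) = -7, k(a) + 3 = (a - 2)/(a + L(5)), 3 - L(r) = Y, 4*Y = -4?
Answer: -76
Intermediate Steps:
Y = -1 (Y = (¼)*(-4) = -1)
L(r) = 4 (L(r) = 3 - 1*(-1) = 3 + 1 = 4)
k(a) = -3 + (-2 + a)/(4 + a) (k(a) = -3 + (a - 2)/(a + 4) = -3 + (-2 + a)/(4 + a))
(y(-5) + k(8))*8 = (-7 + 2*(-7 - 1*8)/(4 + 8))*8 = (-7 + 2*(-7 - 8)/12)*8 = (-7 + 2*(1/12)*(-15))*8 = (-7 - 5/2)*8 = -19/2*8 = -76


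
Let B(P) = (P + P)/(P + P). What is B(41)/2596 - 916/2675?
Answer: -2375261/6944300 ≈ -0.34204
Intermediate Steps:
B(P) = 1 (B(P) = (2*P)/((2*P)) = (2*P)*(1/(2*P)) = 1)
B(41)/2596 - 916/2675 = 1/2596 - 916/2675 = -2375261/6944300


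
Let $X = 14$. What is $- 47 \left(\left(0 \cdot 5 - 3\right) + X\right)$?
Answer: $-517$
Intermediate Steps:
$- 47 \left(\left(0 \cdot 5 - 3\right) + X\right) = - 47 \left(\left(0 \cdot 5 - 3\right) + 14\right) = - 47 \left(\left(0 - 3\right) + 14\right) = - 47 \left(-3 + 14\right) = \left(-47\right) 11 = -517$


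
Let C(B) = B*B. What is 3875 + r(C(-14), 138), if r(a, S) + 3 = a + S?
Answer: 4206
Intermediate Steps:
C(B) = B²
r(a, S) = -3 + S + a (r(a, S) = -3 + (a + S) = -3 + (S + a) = -3 + S + a)
3875 + r(C(-14), 138) = 3875 + (-3 + 138 + (-14)²) = 3875 + (-3 + 138 + 196) = 3875 + 331 = 4206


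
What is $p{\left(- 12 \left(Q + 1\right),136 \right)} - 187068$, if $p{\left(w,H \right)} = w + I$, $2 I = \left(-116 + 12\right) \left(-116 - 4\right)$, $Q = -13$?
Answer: $-180684$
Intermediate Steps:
$I = 6240$ ($I = \frac{\left(-116 + 12\right) \left(-116 - 4\right)}{2} = \frac{\left(-104\right) \left(-120\right)}{2} = \frac{1}{2} \cdot 12480 = 6240$)
$p{\left(w,H \right)} = 6240 + w$ ($p{\left(w,H \right)} = w + 6240 = 6240 + w$)
$p{\left(- 12 \left(Q + 1\right),136 \right)} - 187068 = \left(6240 - 12 \left(-13 + 1\right)\right) - 187068 = \left(6240 - -144\right) - 187068 = \left(6240 + 144\right) - 187068 = 6384 - 187068 = -180684$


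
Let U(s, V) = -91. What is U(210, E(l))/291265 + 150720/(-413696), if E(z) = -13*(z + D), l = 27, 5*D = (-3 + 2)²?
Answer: -52809023/144825920 ≈ -0.36464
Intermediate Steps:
D = ⅕ (D = (-3 + 2)²/5 = (⅕)*(-1)² = (⅕)*1 = ⅕ ≈ 0.20000)
E(z) = -13/5 - 13*z (E(z) = -13*(z + ⅕) = -13*(⅕ + z) = -13/5 - 13*z)
U(210, E(l))/291265 + 150720/(-413696) = -91/291265 + 150720/(-413696) = -91*1/291265 + 150720*(-1/413696) = -7/22405 - 2355/6464 = -52809023/144825920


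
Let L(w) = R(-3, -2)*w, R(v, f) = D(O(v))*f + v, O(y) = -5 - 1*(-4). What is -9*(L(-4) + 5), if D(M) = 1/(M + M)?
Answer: -117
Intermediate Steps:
O(y) = -1 (O(y) = -5 + 4 = -1)
D(M) = 1/(2*M)
R(v, f) = v - f/2 (R(v, f) = ((½)/(-1))*f + v = ((½)*(-1))*f + v = -f/2 + v = v - f/2)
L(w) = -2*w (L(w) = (-3 - ½*(-2))*w = (-3 + 1)*w = -2*w)
-9*(L(-4) + 5) = -9*(-2*(-4) + 5) = -9*(8 + 5) = -9*13 = -117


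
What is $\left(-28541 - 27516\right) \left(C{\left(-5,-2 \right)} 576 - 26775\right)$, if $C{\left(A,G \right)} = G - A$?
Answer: $1404059679$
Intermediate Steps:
$\left(-28541 - 27516\right) \left(C{\left(-5,-2 \right)} 576 - 26775\right) = \left(-28541 - 27516\right) \left(\left(-2 - -5\right) 576 - 26775\right) = - 56057 \left(\left(-2 + 5\right) 576 - 26775\right) = - 56057 \left(3 \cdot 576 - 26775\right) = - 56057 \left(1728 - 26775\right) = \left(-56057\right) \left(-25047\right) = 1404059679$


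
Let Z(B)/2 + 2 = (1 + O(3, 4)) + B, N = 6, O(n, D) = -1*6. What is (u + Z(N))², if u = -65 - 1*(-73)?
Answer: 36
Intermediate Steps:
O(n, D) = -6
u = 8 (u = -65 + 73 = 8)
Z(B) = -14 + 2*B (Z(B) = -4 + 2*((1 - 6) + B) = -4 + 2*(-5 + B) = -4 + (-10 + 2*B) = -14 + 2*B)
(u + Z(N))² = (8 + (-14 + 2*6))² = (8 + (-14 + 12))² = (8 - 2)² = 6² = 36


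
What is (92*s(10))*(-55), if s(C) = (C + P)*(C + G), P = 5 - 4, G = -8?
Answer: -111320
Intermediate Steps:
P = 1
s(C) = (1 + C)*(-8 + C) (s(C) = (C + 1)*(C - 8) = (1 + C)*(-8 + C))
(92*s(10))*(-55) = (92*(-8 + 10² - 7*10))*(-55) = (92*(-8 + 100 - 70))*(-55) = (92*22)*(-55) = 2024*(-55) = -111320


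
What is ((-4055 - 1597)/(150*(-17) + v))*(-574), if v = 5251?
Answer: 3244248/2701 ≈ 1201.1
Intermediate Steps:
((-4055 - 1597)/(150*(-17) + v))*(-574) = ((-4055 - 1597)/(150*(-17) + 5251))*(-574) = -5652/(-2550 + 5251)*(-574) = -5652/2701*(-574) = 3244248/2701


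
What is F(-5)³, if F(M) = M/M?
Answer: 1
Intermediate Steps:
F(M) = 1
F(-5)³ = 1³ = 1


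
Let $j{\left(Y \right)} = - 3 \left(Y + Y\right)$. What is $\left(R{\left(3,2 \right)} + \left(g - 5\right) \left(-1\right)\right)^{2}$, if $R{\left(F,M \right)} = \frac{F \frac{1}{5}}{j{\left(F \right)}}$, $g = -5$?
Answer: $\frac{89401}{900} \approx 99.334$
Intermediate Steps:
$j{\left(Y \right)} = - 6 Y$ ($j{\left(Y \right)} = - 3 \cdot 2 Y = - 6 Y$)
$R{\left(F,M \right)} = - \frac{1}{30}$ ($R{\left(F,M \right)} = \frac{F \frac{1}{5}}{\left(-6\right) F} = F \frac{1}{5} \left(- \frac{1}{6 F}\right) = \frac{F}{5} \left(- \frac{1}{6 F}\right) = - \frac{1}{30}$)
$\left(R{\left(3,2 \right)} + \left(g - 5\right) \left(-1\right)\right)^{2} = \left(- \frac{1}{30} + \left(-5 - 5\right) \left(-1\right)\right)^{2} = \left(- \frac{1}{30} - -10\right)^{2} = \left(- \frac{1}{30} + 10\right)^{2} = \left(\frac{299}{30}\right)^{2} = \frac{89401}{900}$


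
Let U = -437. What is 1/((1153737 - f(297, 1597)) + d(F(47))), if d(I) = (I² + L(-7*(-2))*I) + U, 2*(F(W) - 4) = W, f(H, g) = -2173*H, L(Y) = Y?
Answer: 4/7199289 ≈ 5.5561e-7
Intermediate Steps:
F(W) = 4 + W/2
d(I) = -437 + I² + 14*I (d(I) = (I² + (-7*(-2))*I) - 437 = (I² + 14*I) - 437 = -437 + I² + 14*I)
1/((1153737 - f(297, 1597)) + d(F(47))) = 1/((1153737 - (-2173)*297) + (-437 + (4 + (½)*47)² + 14*(4 + (½)*47))) = 1/((1153737 - 1*(-645381)) + (-437 + (4 + 47/2)² + 14*(4 + 47/2))) = 1/((1153737 + 645381) + (-437 + (55/2)² + 14*(55/2))) = 1/(1799118 + (-437 + 3025/4 + 385)) = 1/(1799118 + 2817/4) = 1/(7199289/4) = 4/7199289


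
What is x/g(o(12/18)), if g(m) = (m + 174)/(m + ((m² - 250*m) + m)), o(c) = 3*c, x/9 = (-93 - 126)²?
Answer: -53092827/44 ≈ -1.2067e+6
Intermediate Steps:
x = 431649 (x = 9*(-93 - 126)² = 9*(-219)² = 9*47961 = 431649)
g(m) = (174 + m)/(m² - 248*m) (g(m) = (174 + m)/(m + (m² - 249*m)) = (174 + m)/(m² - 248*m))
x/g(o(12/18)) = 431649/(((174 + 3*(12/18))/(((3*(12/18)))*(-248 + 3*(12/18))))) = 431649/(((174 + 3*(12*(1/18)))/(((3*(12*(1/18))))*(-248 + 3*(12*(1/18)))))) = 431649/(((174 + 3*(⅔))/(((3*(⅔)))*(-248 + 3*(⅔))))) = 431649/(((174 + 2)/(2*(-248 + 2)))) = 431649/(((½)*176/(-246))) = 431649/(((½)*(-1/246)*176)) = 431649/(-44/123) = 431649*(-123/44) = -53092827/44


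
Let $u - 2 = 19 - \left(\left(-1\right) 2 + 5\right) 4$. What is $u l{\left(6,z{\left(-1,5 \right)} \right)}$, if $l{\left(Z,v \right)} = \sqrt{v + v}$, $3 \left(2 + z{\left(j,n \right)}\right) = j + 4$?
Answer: $9 i \sqrt{2} \approx 12.728 i$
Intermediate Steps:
$z{\left(j,n \right)} = - \frac{2}{3} + \frac{j}{3}$ ($z{\left(j,n \right)} = -2 + \frac{j + 4}{3} = -2 + \frac{4 + j}{3} = -2 + \left(\frac{4}{3} + \frac{j}{3}\right) = - \frac{2}{3} + \frac{j}{3}$)
$l{\left(Z,v \right)} = \sqrt{2} \sqrt{v}$ ($l{\left(Z,v \right)} = \sqrt{2 v} = \sqrt{2} \sqrt{v}$)
$u = 9$ ($u = 2 + \left(19 - \left(\left(-1\right) 2 + 5\right) 4\right) = 2 + \left(19 - \left(-2 + 5\right) 4\right) = 2 + \left(19 - 3 \cdot 4\right) = 2 + \left(19 - 12\right) = 2 + 7 = 9$)
$u l{\left(6,z{\left(-1,5 \right)} \right)} = 9 \sqrt{2} \sqrt{- \frac{2}{3} + \frac{1}{3} \left(-1\right)} = 9 \sqrt{2} \sqrt{- \frac{2}{3} - \frac{1}{3}} = 9 \sqrt{2} \sqrt{-1} = 9 \sqrt{2} i = 9 i \sqrt{2}$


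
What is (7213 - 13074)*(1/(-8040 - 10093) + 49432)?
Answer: -5253510016755/18133 ≈ -2.8972e+8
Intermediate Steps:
(7213 - 13074)*(1/(-8040 - 10093) + 49432) = -5861*(1/(-18133) + 49432) = -5861*(-1/18133 + 49432) = -5861*896350455/18133 = -5253510016755/18133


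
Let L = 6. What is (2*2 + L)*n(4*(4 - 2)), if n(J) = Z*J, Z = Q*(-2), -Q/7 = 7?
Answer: 7840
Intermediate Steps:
Q = -49 (Q = -7*7 = -49)
Z = 98 (Z = -49*(-2) = 98)
n(J) = 98*J
(2*2 + L)*n(4*(4 - 2)) = (2*2 + 6)*(98*(4*(4 - 2))) = (4 + 6)*(98*(4*2)) = 10*(98*8) = 10*784 = 7840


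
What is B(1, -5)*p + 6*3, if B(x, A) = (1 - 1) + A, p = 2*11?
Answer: -92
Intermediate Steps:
p = 22
B(x, A) = A (B(x, A) = 0 + A = A)
B(1, -5)*p + 6*3 = -5*22 + 6*3 = -110 + 18 = -92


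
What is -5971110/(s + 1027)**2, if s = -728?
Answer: -5971110/89401 ≈ -66.790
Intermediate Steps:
-5971110/(s + 1027)**2 = -5971110/(-728 + 1027)**2 = -5971110/(299**2) = -5971110/89401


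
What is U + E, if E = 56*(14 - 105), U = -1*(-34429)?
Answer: 29333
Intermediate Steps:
U = 34429
E = -5096 (E = 56*(-91) = -5096)
U + E = 34429 - 5096 = 29333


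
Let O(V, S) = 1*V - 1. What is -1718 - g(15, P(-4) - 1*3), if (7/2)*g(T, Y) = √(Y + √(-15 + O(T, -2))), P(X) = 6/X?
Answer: -1718 - √(-18 + 4*I)/7 ≈ -1718.1 - 0.60978*I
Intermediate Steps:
O(V, S) = -1 + V (O(V, S) = V - 1 = -1 + V)
g(T, Y) = 2*√(Y + √(-16 + T))/7 (g(T, Y) = 2*√(Y + √(-15 + (-1 + T)))/7 = 2*√(Y + √(-16 + T))/7)
-1718 - g(15, P(-4) - 1*3) = -1718 - 2*√((6/(-4) - 1*3) + √(-16 + 15))/7 = -1718 - 2*√((6*(-¼) - 3) + √(-1))/7 = -1718 - 2*√((-3/2 - 3) + I)/7 = -1718 - 2*√(-9/2 + I)/7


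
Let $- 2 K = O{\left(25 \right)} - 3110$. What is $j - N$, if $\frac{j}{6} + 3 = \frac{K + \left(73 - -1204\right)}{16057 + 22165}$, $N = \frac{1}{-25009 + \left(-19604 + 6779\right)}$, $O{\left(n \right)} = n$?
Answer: $- \frac{6347391166}{361522787} \approx -17.557$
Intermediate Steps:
$N = - \frac{1}{37834}$ ($N = \frac{1}{-25009 - 12825} = \frac{1}{-37834} = - \frac{1}{37834} \approx -2.6431 \cdot 10^{-5}$)
$K = \frac{3085}{2}$ ($K = - \frac{25 - 3110}{2} = \left(- \frac{1}{2}\right) \left(-3085\right) = \frac{3085}{2} \approx 1542.5$)
$j = - \frac{671079}{38222}$ ($j = -18 + 6 \frac{\frac{3085}{2} + \left(73 - -1204\right)}{16057 + 22165} = -18 + 6 \frac{\frac{3085}{2} + \left(73 + 1204\right)}{38222} = -18 + 6 \left(\frac{3085}{2} + 1277\right) \frac{1}{38222} = -18 + 6 \cdot \frac{5639}{2} \cdot \frac{1}{38222} = -18 + 6 \cdot \frac{5639}{76444} = -18 + \frac{16917}{38222} = - \frac{671079}{38222} \approx -17.557$)
$j - N = - \frac{671079}{38222} - - \frac{1}{37834} = - \frac{671079}{38222} + \frac{1}{37834} = - \frac{6347391166}{361522787}$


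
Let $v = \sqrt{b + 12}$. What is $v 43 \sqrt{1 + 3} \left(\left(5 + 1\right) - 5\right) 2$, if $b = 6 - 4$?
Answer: $172 \sqrt{14} \approx 643.57$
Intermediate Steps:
$b = 2$
$v = \sqrt{14}$ ($v = \sqrt{2 + 12} = \sqrt{14} \approx 3.7417$)
$v 43 \sqrt{1 + 3} \left(\left(5 + 1\right) - 5\right) 2 = \sqrt{14} \cdot 43 \sqrt{1 + 3} \left(\left(5 + 1\right) - 5\right) 2 = 43 \sqrt{14} \sqrt{4} \left(6 - 5\right) 2 = 43 \sqrt{14} \cdot 2 \cdot 1 \cdot 2 = 43 \sqrt{14} \cdot 2 \cdot 2 = 43 \sqrt{14} \cdot 4 = 172 \sqrt{14}$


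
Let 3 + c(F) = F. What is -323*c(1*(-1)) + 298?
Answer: 1590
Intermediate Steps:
c(F) = -3 + F
-323*c(1*(-1)) + 298 = -323*(-3 + 1*(-1)) + 298 = -323*(-3 - 1) + 298 = -323*(-4) + 298 = 1292 + 298 = 1590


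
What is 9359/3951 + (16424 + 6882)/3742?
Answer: 63551692/7392321 ≈ 8.5970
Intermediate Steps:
9359/3951 + (16424 + 6882)/3742 = 9359*(1/3951) + 23306*(1/3742) = 9359/3951 + 11653/1871 = 63551692/7392321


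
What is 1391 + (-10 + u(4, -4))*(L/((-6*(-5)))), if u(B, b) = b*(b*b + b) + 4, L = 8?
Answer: 6883/5 ≈ 1376.6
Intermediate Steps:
u(B, b) = 4 + b*(b + b²) (u(B, b) = b*(b² + b) + 4 = b*(b + b²) + 4 = 4 + b*(b + b²))
1391 + (-10 + u(4, -4))*(L/((-6*(-5)))) = 1391 + (-10 + (4 + (-4)² + (-4)³))*(8/((-6*(-5)))) = 1391 + (-10 + (4 + 16 - 64))*(8/30) = 1391 + (-10 - 44)*(8*(1/30)) = 1391 - 54*4/15 = 1391 - 72/5 = 6883/5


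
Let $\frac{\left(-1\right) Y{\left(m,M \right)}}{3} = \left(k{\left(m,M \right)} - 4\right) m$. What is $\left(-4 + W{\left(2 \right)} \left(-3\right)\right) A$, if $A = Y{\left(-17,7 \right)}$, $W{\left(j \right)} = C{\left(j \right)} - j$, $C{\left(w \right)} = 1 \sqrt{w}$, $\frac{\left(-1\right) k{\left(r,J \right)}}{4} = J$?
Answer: $-3264 + 4896 \sqrt{2} \approx 3660.0$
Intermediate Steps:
$k{\left(r,J \right)} = - 4 J$
$C{\left(w \right)} = \sqrt{w}$
$W{\left(j \right)} = \sqrt{j} - j$
$Y{\left(m,M \right)} = - 3 m \left(-4 - 4 M\right)$ ($Y{\left(m,M \right)} = - 3 \left(- 4 M - 4\right) m = - 3 \left(-4 - 4 M\right) m = - 3 m \left(-4 - 4 M\right)$)
$A = -1632$ ($A = 12 \left(-17\right) \left(1 + 7\right) = 12 \left(-17\right) 8 = -1632$)
$\left(-4 + W{\left(2 \right)} \left(-3\right)\right) A = \left(-4 + \left(\sqrt{2} - 2\right) \left(-3\right)\right) \left(-1632\right) = \left(-4 + \left(-2 + \sqrt{2}\right) \left(-3\right)\right) \left(-1632\right) = \left(-4 + \left(6 - 3 \sqrt{2}\right)\right) \left(-1632\right) = \left(2 - 3 \sqrt{2}\right) \left(-1632\right) = -3264 + 4896 \sqrt{2}$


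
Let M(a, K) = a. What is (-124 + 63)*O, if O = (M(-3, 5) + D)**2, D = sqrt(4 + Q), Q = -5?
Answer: -488 + 366*I ≈ -488.0 + 366.0*I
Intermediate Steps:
D = I (D = sqrt(4 - 5) = sqrt(-1) = I ≈ 1.0*I)
O = (-3 + I)**2 ≈ 8.0 - 6.0*I
(-124 + 63)*O = (-124 + 63)*(3 - I)**2 = -61*(3 - I)**2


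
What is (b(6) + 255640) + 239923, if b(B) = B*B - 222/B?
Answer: 495562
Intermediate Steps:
b(B) = B² - 222/B
(b(6) + 255640) + 239923 = ((-222 + 6³)/6 + 255640) + 239923 = ((-222 + 216)/6 + 255640) + 239923 = ((⅙)*(-6) + 255640) + 239923 = (-1 + 255640) + 239923 = 255639 + 239923 = 495562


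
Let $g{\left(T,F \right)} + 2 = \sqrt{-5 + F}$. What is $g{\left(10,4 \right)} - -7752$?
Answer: $7750 + i \approx 7750.0 + 1.0 i$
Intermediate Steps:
$g{\left(T,F \right)} = -2 + \sqrt{-5 + F}$
$g{\left(10,4 \right)} - -7752 = \left(-2 + \sqrt{-5 + 4}\right) - -7752 = \left(-2 + \sqrt{-1}\right) + 7752 = \left(-2 + i\right) + 7752 = 7750 + i$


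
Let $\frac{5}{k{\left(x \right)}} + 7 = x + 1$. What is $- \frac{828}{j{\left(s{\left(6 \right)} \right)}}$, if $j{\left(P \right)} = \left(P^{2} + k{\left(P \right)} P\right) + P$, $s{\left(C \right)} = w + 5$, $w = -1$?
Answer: $- \frac{414}{5} \approx -82.8$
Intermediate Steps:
$k{\left(x \right)} = \frac{5}{-6 + x}$ ($k{\left(x \right)} = \frac{5}{-7 + \left(x + 1\right)} = \frac{5}{-7 + \left(1 + x\right)} = \frac{5}{-6 + x}$)
$s{\left(C \right)} = 4$ ($s{\left(C \right)} = -1 + 5 = 4$)
$j{\left(P \right)} = P + P^{2} + \frac{5 P}{-6 + P}$ ($j{\left(P \right)} = \left(P^{2} + \frac{5}{-6 + P} P\right) + P = \left(P^{2} + \frac{5 P}{-6 + P}\right) + P = P + P^{2} + \frac{5 P}{-6 + P}$)
$- \frac{828}{j{\left(s{\left(6 \right)} \right)}} = - \frac{828}{4 \frac{1}{-6 + 4} \left(5 + \left(1 + 4\right) \left(-6 + 4\right)\right)} = - \frac{828}{4 \frac{1}{-2} \left(5 + 5 \left(-2\right)\right)} = - \frac{828}{4 \left(- \frac{1}{2}\right) \left(5 - 10\right)} = - \frac{828}{4 \left(- \frac{1}{2}\right) \left(-5\right)} = - \frac{828}{10} = \left(-828\right) \frac{1}{10} = - \frac{414}{5}$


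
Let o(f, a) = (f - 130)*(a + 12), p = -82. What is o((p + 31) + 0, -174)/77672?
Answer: 14661/38836 ≈ 0.37751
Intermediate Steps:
o(f, a) = (-130 + f)*(12 + a)
o((p + 31) + 0, -174)/77672 = (-1560 - 130*(-174) + 12*((-82 + 31) + 0) - 174*((-82 + 31) + 0))/77672 = (-1560 + 22620 + 12*(-51 + 0) - 174*(-51 + 0))*(1/77672) = (-1560 + 22620 + 12*(-51) - 174*(-51))*(1/77672) = (-1560 + 22620 - 612 + 8874)*(1/77672) = 29322*(1/77672) = 14661/38836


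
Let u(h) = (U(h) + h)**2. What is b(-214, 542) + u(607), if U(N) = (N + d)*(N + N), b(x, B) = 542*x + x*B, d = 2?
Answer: 547500612513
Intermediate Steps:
b(x, B) = 542*x + B*x
U(N) = 2*N*(2 + N) (U(N) = (N + 2)*(N + N) = (2 + N)*(2*N) = 2*N*(2 + N))
u(h) = (h + 2*h*(2 + h))**2 (u(h) = (2*h*(2 + h) + h)**2 = (h + 2*h*(2 + h))**2)
b(-214, 542) + u(607) = -214*(542 + 542) + 607**2*(5 + 2*607)**2 = -214*1084 + 368449*(5 + 1214)**2 = -231976 + 368449*1219**2 = -231976 + 368449*1485961 = -231976 + 547500844489 = 547500612513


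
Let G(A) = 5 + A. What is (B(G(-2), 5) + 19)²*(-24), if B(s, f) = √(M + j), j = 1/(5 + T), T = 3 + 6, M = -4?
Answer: -59988/7 - 456*I*√770/7 ≈ -8569.7 - 1807.6*I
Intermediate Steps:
T = 9
j = 1/14 (j = 1/(5 + 9) = 1/14 ≈ 0.071429)
B(s, f) = I*√770/14 (B(s, f) = √(-4 + 1/14) = √(-55/14) = I*√770/14)
(B(G(-2), 5) + 19)²*(-24) = (I*√770/14 + 19)²*(-24) = (19 + I*√770/14)²*(-24) = -24*(19 + I*√770/14)²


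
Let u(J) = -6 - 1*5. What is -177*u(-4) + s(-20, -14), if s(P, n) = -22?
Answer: 1925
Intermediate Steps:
u(J) = -11 (u(J) = -6 - 5 = -11)
-177*u(-4) + s(-20, -14) = -177*(-11) - 22 = 1947 - 22 = 1925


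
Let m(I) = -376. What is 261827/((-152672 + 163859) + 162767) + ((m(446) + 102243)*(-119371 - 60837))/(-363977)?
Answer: 3193412076046523/63315255058 ≈ 50437.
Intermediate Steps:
261827/((-152672 + 163859) + 162767) + ((m(446) + 102243)*(-119371 - 60837))/(-363977) = 261827/((-152672 + 163859) + 162767) + ((-376 + 102243)*(-119371 - 60837))/(-363977) = 261827/(11187 + 162767) + (101867*(-180208))*(-1/363977) = 261827/173954 - 18357248336*(-1/363977) = 261827*(1/173954) + 18357248336/363977 = 261827/173954 + 18357248336/363977 = 3193412076046523/63315255058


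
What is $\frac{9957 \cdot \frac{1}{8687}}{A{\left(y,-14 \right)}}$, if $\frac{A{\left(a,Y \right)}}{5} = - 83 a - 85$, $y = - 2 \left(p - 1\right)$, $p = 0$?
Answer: $- \frac{9957}{10902185} \approx -0.0009133$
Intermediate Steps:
$y = 2$ ($y = - 2 \left(0 - 1\right) = \left(-2\right) \left(-1\right) = 2$)
$A{\left(a,Y \right)} = -425 - 415 a$ ($A{\left(a,Y \right)} = 5 \left(- 83 a - 85\right) = 5 \left(-85 - 83 a\right) = -425 - 415 a$)
$\frac{9957 \cdot \frac{1}{8687}}{A{\left(y,-14 \right)}} = \frac{9957 \cdot \frac{1}{8687}}{-425 - 830} = \frac{9957}{8687 \left(-1255\right)} = \frac{9957}{8687} \left(- \frac{1}{1255}\right) = - \frac{9957}{10902185}$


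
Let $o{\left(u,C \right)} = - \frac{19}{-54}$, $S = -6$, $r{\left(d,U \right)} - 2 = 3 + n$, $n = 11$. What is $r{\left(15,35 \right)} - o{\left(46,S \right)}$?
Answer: $\frac{845}{54} \approx 15.648$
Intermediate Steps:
$r{\left(d,U \right)} = 16$ ($r{\left(d,U \right)} = 2 + \left(3 + 11\right) = 2 + 14 = 16$)
$o{\left(u,C \right)} = \frac{19}{54}$ ($o{\left(u,C \right)} = \left(-19\right) \left(- \frac{1}{54}\right) = \frac{19}{54}$)
$r{\left(15,35 \right)} - o{\left(46,S \right)} = 16 - \frac{19}{54} = \frac{845}{54}$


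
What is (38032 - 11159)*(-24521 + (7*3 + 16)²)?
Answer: -622163696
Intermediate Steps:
(38032 - 11159)*(-24521 + (7*3 + 16)²) = 26873*(-24521 + (21 + 16)²) = 26873*(-24521 + 37²) = 26873*(-24521 + 1369) = 26873*(-23152) = -622163696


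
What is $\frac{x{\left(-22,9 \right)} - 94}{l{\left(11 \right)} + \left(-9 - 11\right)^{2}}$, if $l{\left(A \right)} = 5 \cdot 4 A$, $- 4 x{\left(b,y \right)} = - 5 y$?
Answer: $- \frac{331}{2480} \approx -0.13347$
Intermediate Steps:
$x{\left(b,y \right)} = \frac{5 y}{4}$ ($x{\left(b,y \right)} = - \frac{\left(-5\right) y}{4} = \frac{5 y}{4}$)
$l{\left(A \right)} = 20 A$
$\frac{x{\left(-22,9 \right)} - 94}{l{\left(11 \right)} + \left(-9 - 11\right)^{2}} = \frac{\frac{5}{4} \cdot 9 - 94}{20 \cdot 11 + \left(-9 - 11\right)^{2}} = \frac{\frac{45}{4} - 94}{220 + \left(-20\right)^{2}} = - \frac{331}{4 \left(220 + 400\right)} = - \frac{331}{4 \cdot 620} = \left(- \frac{331}{4}\right) \frac{1}{620} = - \frac{331}{2480}$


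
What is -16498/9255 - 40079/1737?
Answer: -133196057/5358645 ≈ -24.856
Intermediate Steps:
-16498/9255 - 40079/1737 = -133196057/5358645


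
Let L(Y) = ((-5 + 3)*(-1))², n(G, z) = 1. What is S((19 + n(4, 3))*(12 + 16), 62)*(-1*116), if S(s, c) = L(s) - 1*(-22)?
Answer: -3016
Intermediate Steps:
L(Y) = 4 (L(Y) = (-2*(-1))² = 2² = 4)
S(s, c) = 26 (S(s, c) = 4 - 1*(-22) = 4 + 22 = 26)
S((19 + n(4, 3))*(12 + 16), 62)*(-1*116) = 26*(-1*116) = 26*(-116) = -3016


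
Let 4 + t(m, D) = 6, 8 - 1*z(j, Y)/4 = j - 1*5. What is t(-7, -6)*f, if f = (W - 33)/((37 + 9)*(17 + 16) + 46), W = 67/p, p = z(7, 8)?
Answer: -725/18768 ≈ -0.038630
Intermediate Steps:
z(j, Y) = 52 - 4*j (z(j, Y) = 32 - 4*(j - 1*5) = 32 - 4*(j - 5) = 32 - 4*(-5 + j) = 32 + (20 - 4*j) = 52 - 4*j)
p = 24 (p = 52 - 4*7 = 52 - 28 = 24)
W = 67/24 ≈ 2.7917
t(m, D) = 2 (t(m, D) = -4 + 6 = 2)
f = -725/37536 (f = (67/24 - 33)/((37 + 9)*(17 + 16) + 46) = -725/(24*(46*33 + 46)) = -725/(24*(1518 + 46)) = -725/24/1564 = -725/24*1/1564 = -725/37536 ≈ -0.019315)
t(-7, -6)*f = 2*(-725/37536) = -725/18768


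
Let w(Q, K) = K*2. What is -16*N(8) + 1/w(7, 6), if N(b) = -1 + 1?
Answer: 1/12 ≈ 0.083333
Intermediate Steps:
w(Q, K) = 2*K
N(b) = 0
-16*N(8) + 1/w(7, 6) = -16*0 + 1/(2*6) = 0 + 1/12 = 1/12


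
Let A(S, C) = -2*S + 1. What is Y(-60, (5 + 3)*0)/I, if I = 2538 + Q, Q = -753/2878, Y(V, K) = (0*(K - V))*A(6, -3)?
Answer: 0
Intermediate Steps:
A(S, C) = 1 - 2*S
Y(V, K) = 0 (Y(V, K) = (0*(K - V))*(1 - 2*6) = 0*(1 - 12) = 0*(-11) = 0)
Q = -753/2878 (Q = -753*1/2878 = -753/2878 ≈ -0.26164)
I = 7303611/2878 (I = 2538 - 753/2878 = 7303611/2878 ≈ 2537.7)
Y(-60, (5 + 3)*0)/I = 0/(7303611/2878) = 0*(2878/7303611) = 0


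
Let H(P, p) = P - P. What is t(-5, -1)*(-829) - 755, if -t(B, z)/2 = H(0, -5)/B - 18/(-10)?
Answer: 11147/5 ≈ 2229.4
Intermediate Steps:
H(P, p) = 0
t(B, z) = -18/5 (t(B, z) = -2*(0/B - 18/(-10)) = -2*(0 - 18*(-1/10)) = -2*(0 + 9/5) = -2*9/5 = -18/5)
t(-5, -1)*(-829) - 755 = -18/5*(-829) - 755 = 14922/5 - 755 = 11147/5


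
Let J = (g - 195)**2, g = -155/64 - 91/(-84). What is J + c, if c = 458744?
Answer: 18332202625/36864 ≈ 4.9729e+5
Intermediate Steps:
g = -257/192 (g = -155*1/64 - 91*(-1/84) = -155/64 + 13/12 = -257/192 ≈ -1.3385)
J = 1421063809/36864 (J = (-257/192 - 195)**2 = (-37697/192)**2 = 1421063809/36864 ≈ 38549.)
J + c = 1421063809/36864 + 458744 = 18332202625/36864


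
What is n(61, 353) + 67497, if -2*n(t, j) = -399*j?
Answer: 275841/2 ≈ 1.3792e+5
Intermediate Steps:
n(t, j) = 399*j/2 (n(t, j) = -(-399)*j/2 = 399*j/2)
n(61, 353) + 67497 = (399/2)*353 + 67497 = 140847/2 + 67497 = 275841/2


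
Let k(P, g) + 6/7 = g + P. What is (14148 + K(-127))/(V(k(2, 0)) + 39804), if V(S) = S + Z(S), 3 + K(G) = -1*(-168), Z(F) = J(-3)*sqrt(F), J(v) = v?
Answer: 536861913/1493038846 + 23121*sqrt(14)/2986077692 ≈ 0.35961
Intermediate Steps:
Z(F) = -3*sqrt(F)
k(P, g) = -6/7 + P + g (k(P, g) = -6/7 + (g + P) = -6/7 + (P + g) = -6/7 + P + g)
K(G) = 165 (K(G) = -3 - 1*(-168) = -3 + 168 = 165)
V(S) = S - 3*sqrt(S)
(14148 + K(-127))/(V(k(2, 0)) + 39804) = (14148 + 165)/(((-6/7 + 2 + 0) - 3*sqrt(-6/7 + 2 + 0)) + 39804) = 14313/((8/7 - 6*sqrt(14)/7) + 39804) = 14313/(278636/7 - 6*sqrt(14)/7)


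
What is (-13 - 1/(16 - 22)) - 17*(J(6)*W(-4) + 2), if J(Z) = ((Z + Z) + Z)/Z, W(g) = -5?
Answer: 1249/6 ≈ 208.17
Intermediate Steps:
J(Z) = 3 (J(Z) = (2*Z + Z)/Z = (3*Z)/Z = 3)
(-13 - 1/(16 - 22)) - 17*(J(6)*W(-4) + 2) = (-13 - 1/(16 - 22)) - 17*(3*(-5) + 2) = (-13 - 1/(-6)) - 17*(-15 + 2) = (-13 - 1*(-1/6)) - 17*(-13) = (-13 + 1/6) + 221 = -77/6 + 221 = 1249/6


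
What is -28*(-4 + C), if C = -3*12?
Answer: 1120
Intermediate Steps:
C = -36
-28*(-4 + C) = -28*(-4 - 36) = -28*(-40) = 1120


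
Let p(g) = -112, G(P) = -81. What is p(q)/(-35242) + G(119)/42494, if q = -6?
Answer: 952363/748786774 ≈ 0.0012719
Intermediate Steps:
p(q)/(-35242) + G(119)/42494 = -112/(-35242) - 81/42494 = -112*(-1/35242) - 81*1/42494 = 56/17621 - 81/42494 = 952363/748786774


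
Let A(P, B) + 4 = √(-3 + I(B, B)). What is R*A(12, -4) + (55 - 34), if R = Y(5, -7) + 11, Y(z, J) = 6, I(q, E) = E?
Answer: -47 + 17*I*√7 ≈ -47.0 + 44.978*I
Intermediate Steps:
A(P, B) = -4 + √(-3 + B)
R = 17 (R = 6 + 11 = 17)
R*A(12, -4) + (55 - 34) = 17*(-4 + √(-3 - 4)) + (55 - 34) = 17*(-4 + √(-7)) + 21 = 17*(-4 + I*√7) + 21 = (-68 + 17*I*√7) + 21 = -47 + 17*I*√7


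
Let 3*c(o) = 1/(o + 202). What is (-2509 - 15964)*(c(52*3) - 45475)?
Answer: 902224072477/1074 ≈ 8.4006e+8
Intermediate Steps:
c(o) = 1/(3*(202 + o)) (c(o) = 1/(3*(o + 202)) = 1/(3*(202 + o)))
(-2509 - 15964)*(c(52*3) - 45475) = (-2509 - 15964)*(1/(3*(202 + 52*3)) - 45475) = -18473*(1/(3*(202 + 156)) - 45475) = -18473*((1/3)/358 - 45475) = -18473*((1/3)*(1/358) - 45475) = -18473*(1/1074 - 45475) = -18473*(-48840149/1074) = 902224072477/1074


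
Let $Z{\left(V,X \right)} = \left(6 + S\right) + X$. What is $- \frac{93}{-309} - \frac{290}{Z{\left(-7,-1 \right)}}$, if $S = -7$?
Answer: $\frac{14966}{103} \approx 145.3$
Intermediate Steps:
$Z{\left(V,X \right)} = -1 + X$ ($Z{\left(V,X \right)} = \left(6 - 7\right) + X = -1 + X$)
$- \frac{93}{-309} - \frac{290}{Z{\left(-7,-1 \right)}} = - \frac{93}{-309} - \frac{290}{-1 - 1} = \left(-93\right) \left(- \frac{1}{309}\right) - \frac{290}{-2} = \frac{31}{103} - -145 = \frac{31}{103} + 145 = \frac{14966}{103}$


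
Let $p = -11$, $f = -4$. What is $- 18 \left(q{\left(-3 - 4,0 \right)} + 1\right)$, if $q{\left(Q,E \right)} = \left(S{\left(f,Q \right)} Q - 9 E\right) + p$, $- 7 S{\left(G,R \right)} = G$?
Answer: $252$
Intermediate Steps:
$S{\left(G,R \right)} = - \frac{G}{7}$
$q{\left(Q,E \right)} = -11 - 9 E + \frac{4 Q}{7}$ ($q{\left(Q,E \right)} = \left(\left(- \frac{1}{7}\right) \left(-4\right) Q - 9 E\right) - 11 = \left(\frac{4 Q}{7} - 9 E\right) - 11 = \left(- 9 E + \frac{4 Q}{7}\right) - 11 = -11 - 9 E + \frac{4 Q}{7}$)
$- 18 \left(q{\left(-3 - 4,0 \right)} + 1\right) = - 18 \left(\left(-11 - 0 + \frac{4 \left(-3 - 4\right)}{7}\right) + 1\right) = - 18 \left(\left(-11 + 0 + \frac{4 \left(-3 - 4\right)}{7}\right) + 1\right) = - 18 \left(\left(-11 + 0 + \frac{4}{7} \left(-7\right)\right) + 1\right) = - 18 \left(\left(-11 + 0 - 4\right) + 1\right) = - 18 \left(-15 + 1\right) = \left(-18\right) \left(-14\right) = 252$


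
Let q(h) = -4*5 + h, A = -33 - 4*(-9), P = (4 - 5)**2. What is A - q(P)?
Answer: 22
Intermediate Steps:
P = 1 (P = (-1)**2 = 1)
A = 3 (A = -33 + 36 = 3)
q(h) = -20 + h
A - q(P) = 3 - (-20 + 1) = 3 - 1*(-19) = 3 + 19 = 22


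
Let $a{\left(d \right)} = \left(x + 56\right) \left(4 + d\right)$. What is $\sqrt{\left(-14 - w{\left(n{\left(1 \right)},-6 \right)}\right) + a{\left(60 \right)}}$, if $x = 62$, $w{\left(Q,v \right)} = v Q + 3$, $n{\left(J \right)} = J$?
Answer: $\sqrt{7541} \approx 86.839$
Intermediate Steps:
$w{\left(Q,v \right)} = 3 + Q v$ ($w{\left(Q,v \right)} = Q v + 3 = 3 + Q v$)
$a{\left(d \right)} = 472 + 118 d$ ($a{\left(d \right)} = \left(62 + 56\right) \left(4 + d\right) = 118 \left(4 + d\right) = 472 + 118 d$)
$\sqrt{\left(-14 - w{\left(n{\left(1 \right)},-6 \right)}\right) + a{\left(60 \right)}} = \sqrt{\left(-14 - \left(3 + 1 \left(-6\right)\right)\right) + \left(472 + 118 \cdot 60\right)} = \sqrt{\left(-14 - \left(3 - 6\right)\right) + \left(472 + 7080\right)} = \sqrt{\left(-14 - -3\right) + 7552} = \sqrt{\left(-14 + 3\right) + 7552} = \sqrt{-11 + 7552} = \sqrt{7541}$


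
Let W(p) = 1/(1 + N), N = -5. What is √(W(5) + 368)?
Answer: √1471/2 ≈ 19.177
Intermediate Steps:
W(p) = -¼ (W(p) = 1/(1 - 5) = 1/(-4) = -¼)
√(W(5) + 368) = √(-¼ + 368) = √(1471/4) = √1471/2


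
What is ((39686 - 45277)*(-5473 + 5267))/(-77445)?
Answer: -1151746/77445 ≈ -14.872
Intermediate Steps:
((39686 - 45277)*(-5473 + 5267))/(-77445) = -5591*(-206)*(-1/77445) = 1151746*(-1/77445) = -1151746/77445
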